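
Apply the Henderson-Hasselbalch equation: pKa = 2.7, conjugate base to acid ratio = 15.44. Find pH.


pH = pKa + log10([A-]/[HA])
pH = 2.7 + log10(15.44)
pH = 3.8886

3.8886


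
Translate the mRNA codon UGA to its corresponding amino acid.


Standard genetic code lookup.
Codon UGA -> Stop

Stop


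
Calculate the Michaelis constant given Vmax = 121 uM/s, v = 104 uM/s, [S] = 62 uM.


Km = [S] * (Vmax - v) / v
Km = 62 * (121 - 104) / 104
Km = 10.1346 uM

10.1346 uM


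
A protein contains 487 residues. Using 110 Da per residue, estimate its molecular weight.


MW = n_residues * 110 Da
MW = 487 * 110
MW = 53570 Da

53570 Da


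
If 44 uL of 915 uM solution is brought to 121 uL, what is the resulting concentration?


C2 = C1 * V1 / V2
C2 = 915 * 44 / 121
C2 = 332.7273 uM

332.7273 uM


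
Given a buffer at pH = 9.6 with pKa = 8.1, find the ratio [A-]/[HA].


[A-]/[HA] = 10^(pH - pKa)
= 10^(9.6 - 8.1)
= 31.6228

31.6228


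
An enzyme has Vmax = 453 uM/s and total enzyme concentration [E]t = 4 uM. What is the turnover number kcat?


kcat = Vmax / [E]t
kcat = 453 / 4
kcat = 113.25 s^-1

113.25 s^-1


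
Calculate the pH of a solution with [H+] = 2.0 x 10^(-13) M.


pH = -log10([H+])
pH = -log10(2.0 x 10^(-13))
pH = 12.699

12.699


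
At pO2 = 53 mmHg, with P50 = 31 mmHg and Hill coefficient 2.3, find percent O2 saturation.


Y = pO2^n / (P50^n + pO2^n)
Y = 53^2.3 / (31^2.3 + 53^2.3)
Y = 77.44%

77.44%


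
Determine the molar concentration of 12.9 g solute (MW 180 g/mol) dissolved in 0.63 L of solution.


C = (mass / MW) / volume
C = (12.9 / 180) / 0.63
C = 0.1138 M

0.1138 M


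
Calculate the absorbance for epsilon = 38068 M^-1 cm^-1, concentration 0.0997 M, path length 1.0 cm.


A = epsilon * c * l
A = 38068 * 0.0997 * 1.0
A = 3795.3796

3795.3796


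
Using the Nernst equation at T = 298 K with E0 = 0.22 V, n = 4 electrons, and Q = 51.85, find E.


E = E0 - (RT/nF) * ln(Q)
E = 0.22 - (8.314 * 298 / (4 * 96485)) * ln(51.85)
E = 0.1947 V

0.1947 V


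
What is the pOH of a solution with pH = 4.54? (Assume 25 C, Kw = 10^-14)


pOH = 14 - pH
pOH = 14 - 4.54
pOH = 9.46

9.46


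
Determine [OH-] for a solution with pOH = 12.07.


[OH-] = 10^(-pOH)
[OH-] = 10^(-12.07)
[OH-] = 8.511e-13 M

8.511e-13 M


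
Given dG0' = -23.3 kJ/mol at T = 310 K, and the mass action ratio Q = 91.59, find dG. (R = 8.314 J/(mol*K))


dG = dG0' + RT * ln(Q) / 1000
dG = -23.3 + 8.314 * 310 * ln(91.59) / 1000
dG = -11.6573 kJ/mol

-11.6573 kJ/mol


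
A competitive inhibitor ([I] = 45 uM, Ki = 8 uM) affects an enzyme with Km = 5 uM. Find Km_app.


Km_app = Km * (1 + [I]/Ki)
Km_app = 5 * (1 + 45/8)
Km_app = 33.125 uM

33.125 uM


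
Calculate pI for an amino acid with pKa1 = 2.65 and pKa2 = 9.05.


pI = (pKa1 + pKa2) / 2
pI = (2.65 + 9.05) / 2
pI = 5.85

5.85


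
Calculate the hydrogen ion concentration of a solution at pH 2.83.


[H+] = 10^(-pH)
[H+] = 10^(-2.83)
[H+] = 0.0015 M

0.0015 M


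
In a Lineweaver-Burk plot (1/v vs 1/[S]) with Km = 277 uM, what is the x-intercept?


x-intercept = -1/Km
= -1/277
= -0.0036 1/uM

-0.0036 1/uM


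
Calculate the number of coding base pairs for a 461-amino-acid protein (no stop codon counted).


Each amino acid = 1 codon = 3 bp
bp = 461 * 3 = 1383 bp

1383 bp


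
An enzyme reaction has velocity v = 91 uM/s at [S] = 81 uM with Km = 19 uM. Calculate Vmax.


Vmax = v * (Km + [S]) / [S]
Vmax = 91 * (19 + 81) / 81
Vmax = 112.3457 uM/s

112.3457 uM/s


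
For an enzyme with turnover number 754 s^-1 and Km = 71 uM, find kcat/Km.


Catalytic efficiency = kcat / Km
= 754 / 71
= 10.6197 uM^-1*s^-1

10.6197 uM^-1*s^-1


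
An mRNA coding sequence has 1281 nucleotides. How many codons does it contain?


codons = nucleotides / 3
codons = 1281 / 3 = 427

427


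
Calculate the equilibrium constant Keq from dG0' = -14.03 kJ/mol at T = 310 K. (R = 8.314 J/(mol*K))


Keq = exp(-dG0 * 1000 / (R * T))
Keq = exp(-(-14.03) * 1000 / (8.314 * 310))
Keq = 231.2726

231.2726


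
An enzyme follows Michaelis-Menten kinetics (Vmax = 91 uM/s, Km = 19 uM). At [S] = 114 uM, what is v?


v = Vmax * [S] / (Km + [S])
v = 91 * 114 / (19 + 114)
v = 78.0 uM/s

78.0 uM/s


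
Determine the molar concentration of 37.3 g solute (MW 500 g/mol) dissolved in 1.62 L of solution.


C = (mass / MW) / volume
C = (37.3 / 500) / 1.62
C = 0.046 M

0.046 M


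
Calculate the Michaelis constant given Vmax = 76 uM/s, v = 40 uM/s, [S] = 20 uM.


Km = [S] * (Vmax - v) / v
Km = 20 * (76 - 40) / 40
Km = 18.0 uM

18.0 uM


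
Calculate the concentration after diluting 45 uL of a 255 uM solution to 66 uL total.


C2 = C1 * V1 / V2
C2 = 255 * 45 / 66
C2 = 173.8636 uM

173.8636 uM


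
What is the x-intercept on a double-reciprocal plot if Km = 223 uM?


x-intercept = -1/Km
= -1/223
= -0.0045 1/uM

-0.0045 1/uM


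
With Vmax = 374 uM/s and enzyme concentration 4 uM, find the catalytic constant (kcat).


kcat = Vmax / [E]t
kcat = 374 / 4
kcat = 93.5 s^-1

93.5 s^-1


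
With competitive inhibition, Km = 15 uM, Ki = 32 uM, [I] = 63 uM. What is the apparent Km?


Km_app = Km * (1 + [I]/Ki)
Km_app = 15 * (1 + 63/32)
Km_app = 44.5312 uM

44.5312 uM


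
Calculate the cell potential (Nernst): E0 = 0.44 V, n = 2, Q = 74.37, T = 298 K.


E = E0 - (RT/nF) * ln(Q)
E = 0.44 - (8.314 * 298 / (2 * 96485)) * ln(74.37)
E = 0.3847 V

0.3847 V


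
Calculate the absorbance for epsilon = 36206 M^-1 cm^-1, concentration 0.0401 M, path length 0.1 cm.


A = epsilon * c * l
A = 36206 * 0.0401 * 0.1
A = 145.1861

145.1861


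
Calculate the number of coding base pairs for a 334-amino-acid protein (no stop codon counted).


Each amino acid = 1 codon = 3 bp
bp = 334 * 3 = 1002 bp

1002 bp


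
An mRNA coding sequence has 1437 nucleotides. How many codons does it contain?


codons = nucleotides / 3
codons = 1437 / 3 = 479

479


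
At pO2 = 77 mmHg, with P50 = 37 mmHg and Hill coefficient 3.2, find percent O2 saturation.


Y = pO2^n / (P50^n + pO2^n)
Y = 77^3.2 / (37^3.2 + 77^3.2)
Y = 91.26%

91.26%


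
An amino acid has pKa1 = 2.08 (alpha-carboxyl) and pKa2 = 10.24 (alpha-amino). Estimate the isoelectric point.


pI = (pKa1 + pKa2) / 2
pI = (2.08 + 10.24) / 2
pI = 6.16

6.16


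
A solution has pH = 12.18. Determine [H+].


[H+] = 10^(-pH)
[H+] = 10^(-12.18)
[H+] = 6.607e-13 M

6.607e-13 M


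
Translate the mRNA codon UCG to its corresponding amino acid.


Standard genetic code lookup.
Codon UCG -> Ser

Ser


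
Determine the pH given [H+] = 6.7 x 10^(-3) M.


pH = -log10([H+])
pH = -log10(6.7 x 10^(-3))
pH = 2.1739

2.1739


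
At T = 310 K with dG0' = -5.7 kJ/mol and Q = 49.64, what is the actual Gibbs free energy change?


dG = dG0' + RT * ln(Q) / 1000
dG = -5.7 + 8.314 * 310 * ln(49.64) / 1000
dG = 4.364 kJ/mol

4.364 kJ/mol


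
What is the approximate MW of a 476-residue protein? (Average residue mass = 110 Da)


MW = n_residues * 110 Da
MW = 476 * 110
MW = 52360 Da

52360 Da


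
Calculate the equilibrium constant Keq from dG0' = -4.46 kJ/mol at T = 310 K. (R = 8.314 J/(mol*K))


Keq = exp(-dG0 * 1000 / (R * T))
Keq = exp(-(-4.46) * 1000 / (8.314 * 310))
Keq = 5.6433

5.6433


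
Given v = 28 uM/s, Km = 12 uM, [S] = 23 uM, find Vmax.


Vmax = v * (Km + [S]) / [S]
Vmax = 28 * (12 + 23) / 23
Vmax = 42.6087 uM/s

42.6087 uM/s


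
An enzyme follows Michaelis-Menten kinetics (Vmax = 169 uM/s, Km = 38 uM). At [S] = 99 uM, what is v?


v = Vmax * [S] / (Km + [S])
v = 169 * 99 / (38 + 99)
v = 122.1241 uM/s

122.1241 uM/s


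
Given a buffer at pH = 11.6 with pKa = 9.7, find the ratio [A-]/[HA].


[A-]/[HA] = 10^(pH - pKa)
= 10^(11.6 - 9.7)
= 79.4328

79.4328


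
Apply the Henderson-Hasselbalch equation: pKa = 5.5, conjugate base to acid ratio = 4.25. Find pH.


pH = pKa + log10([A-]/[HA])
pH = 5.5 + log10(4.25)
pH = 6.1284

6.1284


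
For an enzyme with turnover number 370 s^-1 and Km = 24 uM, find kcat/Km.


Catalytic efficiency = kcat / Km
= 370 / 24
= 15.4167 uM^-1*s^-1

15.4167 uM^-1*s^-1


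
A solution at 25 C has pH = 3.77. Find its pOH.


pOH = 14 - pH
pOH = 14 - 3.77
pOH = 10.23

10.23


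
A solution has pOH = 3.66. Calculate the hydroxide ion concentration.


[OH-] = 10^(-pOH)
[OH-] = 10^(-3.66)
[OH-] = 2.188e-04 M

2.188e-04 M


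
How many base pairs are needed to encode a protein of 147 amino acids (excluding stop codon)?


Each amino acid = 1 codon = 3 bp
bp = 147 * 3 = 441 bp

441 bp


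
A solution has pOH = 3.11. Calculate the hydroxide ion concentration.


[OH-] = 10^(-pOH)
[OH-] = 10^(-3.11)
[OH-] = 7.762e-04 M

7.762e-04 M


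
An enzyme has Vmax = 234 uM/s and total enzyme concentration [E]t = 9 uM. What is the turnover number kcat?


kcat = Vmax / [E]t
kcat = 234 / 9
kcat = 26.0 s^-1

26.0 s^-1


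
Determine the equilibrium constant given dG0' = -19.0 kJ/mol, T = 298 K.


Keq = exp(-dG0 * 1000 / (R * T))
Keq = exp(-(-19.0) * 1000 / (8.314 * 298))
Keq = 2140.5077

2140.5077


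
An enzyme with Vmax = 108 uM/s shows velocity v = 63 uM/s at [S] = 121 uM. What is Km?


Km = [S] * (Vmax - v) / v
Km = 121 * (108 - 63) / 63
Km = 86.4286 uM

86.4286 uM


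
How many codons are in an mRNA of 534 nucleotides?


codons = nucleotides / 3
codons = 534 / 3 = 178

178


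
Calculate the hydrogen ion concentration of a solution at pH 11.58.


[H+] = 10^(-pH)
[H+] = 10^(-11.58)
[H+] = 2.630e-12 M

2.630e-12 M


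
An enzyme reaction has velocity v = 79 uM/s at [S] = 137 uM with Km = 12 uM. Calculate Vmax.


Vmax = v * (Km + [S]) / [S]
Vmax = 79 * (12 + 137) / 137
Vmax = 85.9197 uM/s

85.9197 uM/s


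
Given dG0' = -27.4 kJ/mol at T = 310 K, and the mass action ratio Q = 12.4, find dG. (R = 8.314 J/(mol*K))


dG = dG0' + RT * ln(Q) / 1000
dG = -27.4 + 8.314 * 310 * ln(12.4) / 1000
dG = -20.911 kJ/mol

-20.911 kJ/mol


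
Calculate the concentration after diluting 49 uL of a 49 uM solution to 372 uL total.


C2 = C1 * V1 / V2
C2 = 49 * 49 / 372
C2 = 6.4543 uM

6.4543 uM


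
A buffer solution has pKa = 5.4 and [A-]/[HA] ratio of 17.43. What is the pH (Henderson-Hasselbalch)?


pH = pKa + log10([A-]/[HA])
pH = 5.4 + log10(17.43)
pH = 6.6413

6.6413


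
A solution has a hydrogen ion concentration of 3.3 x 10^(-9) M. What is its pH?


pH = -log10([H+])
pH = -log10(3.3 x 10^(-9))
pH = 8.4815

8.4815


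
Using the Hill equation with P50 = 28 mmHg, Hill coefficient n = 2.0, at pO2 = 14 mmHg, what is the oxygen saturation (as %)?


Y = pO2^n / (P50^n + pO2^n)
Y = 14^2.0 / (28^2.0 + 14^2.0)
Y = 20.0%

20.0%


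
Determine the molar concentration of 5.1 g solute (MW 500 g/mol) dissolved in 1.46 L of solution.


C = (mass / MW) / volume
C = (5.1 / 500) / 1.46
C = 0.007 M

0.007 M


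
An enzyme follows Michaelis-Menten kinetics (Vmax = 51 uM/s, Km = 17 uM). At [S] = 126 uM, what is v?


v = Vmax * [S] / (Km + [S])
v = 51 * 126 / (17 + 126)
v = 44.9371 uM/s

44.9371 uM/s


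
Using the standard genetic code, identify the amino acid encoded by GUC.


Standard genetic code lookup.
Codon GUC -> Val

Val


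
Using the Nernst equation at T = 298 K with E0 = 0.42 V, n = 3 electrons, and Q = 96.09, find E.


E = E0 - (RT/nF) * ln(Q)
E = 0.42 - (8.314 * 298 / (3 * 96485)) * ln(96.09)
E = 0.3809 V

0.3809 V


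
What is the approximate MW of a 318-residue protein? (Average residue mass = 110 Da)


MW = n_residues * 110 Da
MW = 318 * 110
MW = 34980 Da

34980 Da


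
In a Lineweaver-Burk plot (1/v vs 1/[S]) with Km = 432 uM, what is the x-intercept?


x-intercept = -1/Km
= -1/432
= -0.0023 1/uM

-0.0023 1/uM


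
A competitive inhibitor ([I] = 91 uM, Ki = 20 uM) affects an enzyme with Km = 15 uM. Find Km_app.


Km_app = Km * (1 + [I]/Ki)
Km_app = 15 * (1 + 91/20)
Km_app = 83.25 uM

83.25 uM


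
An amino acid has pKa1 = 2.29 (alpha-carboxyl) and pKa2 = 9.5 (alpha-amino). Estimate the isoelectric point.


pI = (pKa1 + pKa2) / 2
pI = (2.29 + 9.5) / 2
pI = 5.895

5.895


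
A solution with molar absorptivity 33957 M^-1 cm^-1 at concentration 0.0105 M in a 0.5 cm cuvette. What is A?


A = epsilon * c * l
A = 33957 * 0.0105 * 0.5
A = 178.2743

178.2743


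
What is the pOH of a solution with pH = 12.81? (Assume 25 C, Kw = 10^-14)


pOH = 14 - pH
pOH = 14 - 12.81
pOH = 1.19

1.19


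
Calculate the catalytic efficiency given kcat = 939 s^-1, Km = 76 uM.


Catalytic efficiency = kcat / Km
= 939 / 76
= 12.3553 uM^-1*s^-1

12.3553 uM^-1*s^-1


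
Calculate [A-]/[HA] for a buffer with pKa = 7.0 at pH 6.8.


[A-]/[HA] = 10^(pH - pKa)
= 10^(6.8 - 7.0)
= 0.631

0.631


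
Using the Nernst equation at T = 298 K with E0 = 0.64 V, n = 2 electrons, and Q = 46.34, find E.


E = E0 - (RT/nF) * ln(Q)
E = 0.64 - (8.314 * 298 / (2 * 96485)) * ln(46.34)
E = 0.5907 V

0.5907 V


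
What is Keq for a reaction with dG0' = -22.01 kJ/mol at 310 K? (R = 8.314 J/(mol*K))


Keq = exp(-dG0 * 1000 / (R * T))
Keq = exp(-(-22.01) * 1000 / (8.314 * 310))
Keq = 5114.3846

5114.3846


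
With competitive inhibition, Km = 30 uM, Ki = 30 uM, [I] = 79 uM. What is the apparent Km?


Km_app = Km * (1 + [I]/Ki)
Km_app = 30 * (1 + 79/30)
Km_app = 109.0 uM

109.0 uM


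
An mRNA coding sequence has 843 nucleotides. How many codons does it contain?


codons = nucleotides / 3
codons = 843 / 3 = 281

281


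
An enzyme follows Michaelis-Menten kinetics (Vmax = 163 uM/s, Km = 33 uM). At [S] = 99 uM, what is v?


v = Vmax * [S] / (Km + [S])
v = 163 * 99 / (33 + 99)
v = 122.25 uM/s

122.25 uM/s


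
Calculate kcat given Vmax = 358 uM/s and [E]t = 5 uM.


kcat = Vmax / [E]t
kcat = 358 / 5
kcat = 71.6 s^-1

71.6 s^-1


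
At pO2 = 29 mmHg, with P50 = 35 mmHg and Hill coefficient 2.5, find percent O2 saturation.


Y = pO2^n / (P50^n + pO2^n)
Y = 29^2.5 / (35^2.5 + 29^2.5)
Y = 38.46%

38.46%


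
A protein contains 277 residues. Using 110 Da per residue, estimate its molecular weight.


MW = n_residues * 110 Da
MW = 277 * 110
MW = 30470 Da

30470 Da


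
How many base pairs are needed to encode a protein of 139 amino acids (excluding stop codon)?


Each amino acid = 1 codon = 3 bp
bp = 139 * 3 = 417 bp

417 bp


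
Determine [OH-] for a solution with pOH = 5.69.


[OH-] = 10^(-pOH)
[OH-] = 10^(-5.69)
[OH-] = 2.042e-06 M

2.042e-06 M


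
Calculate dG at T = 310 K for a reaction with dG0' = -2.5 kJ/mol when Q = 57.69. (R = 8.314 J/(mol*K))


dG = dG0' + RT * ln(Q) / 1000
dG = -2.5 + 8.314 * 310 * ln(57.69) / 1000
dG = 7.9513 kJ/mol

7.9513 kJ/mol


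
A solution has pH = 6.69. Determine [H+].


[H+] = 10^(-pH)
[H+] = 10^(-6.69)
[H+] = 2.042e-07 M

2.042e-07 M


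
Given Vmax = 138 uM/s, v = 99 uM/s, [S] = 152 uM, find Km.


Km = [S] * (Vmax - v) / v
Km = 152 * (138 - 99) / 99
Km = 59.8788 uM

59.8788 uM


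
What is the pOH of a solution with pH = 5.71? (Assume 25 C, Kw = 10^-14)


pOH = 14 - pH
pOH = 14 - 5.71
pOH = 8.29

8.29


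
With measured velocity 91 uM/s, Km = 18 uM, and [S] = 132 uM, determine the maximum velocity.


Vmax = v * (Km + [S]) / [S]
Vmax = 91 * (18 + 132) / 132
Vmax = 103.4091 uM/s

103.4091 uM/s


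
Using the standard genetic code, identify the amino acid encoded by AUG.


Standard genetic code lookup.
Codon AUG -> Met (start)

Met (start)


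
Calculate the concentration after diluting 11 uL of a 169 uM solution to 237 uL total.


C2 = C1 * V1 / V2
C2 = 169 * 11 / 237
C2 = 7.8439 uM

7.8439 uM


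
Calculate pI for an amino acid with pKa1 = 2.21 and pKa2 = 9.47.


pI = (pKa1 + pKa2) / 2
pI = (2.21 + 9.47) / 2
pI = 5.84

5.84


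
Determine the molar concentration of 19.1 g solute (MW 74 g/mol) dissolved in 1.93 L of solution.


C = (mass / MW) / volume
C = (19.1 / 74) / 1.93
C = 0.1337 M

0.1337 M


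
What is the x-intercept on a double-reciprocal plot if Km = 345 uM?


x-intercept = -1/Km
= -1/345
= -0.0029 1/uM

-0.0029 1/uM


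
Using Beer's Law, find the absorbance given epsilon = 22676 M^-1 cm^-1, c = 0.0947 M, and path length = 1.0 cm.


A = epsilon * c * l
A = 22676 * 0.0947 * 1.0
A = 2147.4172

2147.4172


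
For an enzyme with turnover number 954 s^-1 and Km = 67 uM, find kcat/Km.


Catalytic efficiency = kcat / Km
= 954 / 67
= 14.2388 uM^-1*s^-1

14.2388 uM^-1*s^-1


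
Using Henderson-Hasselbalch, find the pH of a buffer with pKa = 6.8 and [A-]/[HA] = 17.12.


pH = pKa + log10([A-]/[HA])
pH = 6.8 + log10(17.12)
pH = 8.0335

8.0335


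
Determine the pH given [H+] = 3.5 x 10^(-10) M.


pH = -log10([H+])
pH = -log10(3.5 x 10^(-10))
pH = 9.4559

9.4559


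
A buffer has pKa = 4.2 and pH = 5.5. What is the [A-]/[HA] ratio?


[A-]/[HA] = 10^(pH - pKa)
= 10^(5.5 - 4.2)
= 19.9526

19.9526


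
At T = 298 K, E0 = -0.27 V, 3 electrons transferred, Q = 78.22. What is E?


E = E0 - (RT/nF) * ln(Q)
E = -0.27 - (8.314 * 298 / (3 * 96485)) * ln(78.22)
E = -0.3073 V

-0.3073 V


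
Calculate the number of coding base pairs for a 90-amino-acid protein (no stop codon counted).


Each amino acid = 1 codon = 3 bp
bp = 90 * 3 = 270 bp

270 bp


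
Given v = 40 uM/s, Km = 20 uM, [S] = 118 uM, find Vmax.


Vmax = v * (Km + [S]) / [S]
Vmax = 40 * (20 + 118) / 118
Vmax = 46.7797 uM/s

46.7797 uM/s


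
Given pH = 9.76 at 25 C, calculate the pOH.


pOH = 14 - pH
pOH = 14 - 9.76
pOH = 4.24

4.24


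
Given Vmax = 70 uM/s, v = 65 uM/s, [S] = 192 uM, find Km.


Km = [S] * (Vmax - v) / v
Km = 192 * (70 - 65) / 65
Km = 14.7692 uM

14.7692 uM


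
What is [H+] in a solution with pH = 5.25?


[H+] = 10^(-pH)
[H+] = 10^(-5.25)
[H+] = 5.623e-06 M

5.623e-06 M


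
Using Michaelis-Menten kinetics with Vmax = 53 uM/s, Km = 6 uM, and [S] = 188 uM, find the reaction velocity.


v = Vmax * [S] / (Km + [S])
v = 53 * 188 / (6 + 188)
v = 51.3608 uM/s

51.3608 uM/s


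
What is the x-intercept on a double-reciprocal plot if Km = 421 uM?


x-intercept = -1/Km
= -1/421
= -0.0024 1/uM

-0.0024 1/uM


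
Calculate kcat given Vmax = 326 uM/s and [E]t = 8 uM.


kcat = Vmax / [E]t
kcat = 326 / 8
kcat = 40.75 s^-1

40.75 s^-1


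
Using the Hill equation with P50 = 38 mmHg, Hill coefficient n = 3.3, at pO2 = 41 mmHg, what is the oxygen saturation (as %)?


Y = pO2^n / (P50^n + pO2^n)
Y = 41^3.3 / (38^3.3 + 41^3.3)
Y = 56.24%

56.24%


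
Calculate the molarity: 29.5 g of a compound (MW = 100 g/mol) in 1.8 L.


C = (mass / MW) / volume
C = (29.5 / 100) / 1.8
C = 0.1639 M

0.1639 M


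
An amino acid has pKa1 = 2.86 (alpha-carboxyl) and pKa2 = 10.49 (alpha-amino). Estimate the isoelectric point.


pI = (pKa1 + pKa2) / 2
pI = (2.86 + 10.49) / 2
pI = 6.675

6.675


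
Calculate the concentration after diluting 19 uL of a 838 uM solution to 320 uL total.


C2 = C1 * V1 / V2
C2 = 838 * 19 / 320
C2 = 49.7563 uM

49.7563 uM


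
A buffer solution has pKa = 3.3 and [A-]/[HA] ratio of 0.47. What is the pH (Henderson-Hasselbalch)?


pH = pKa + log10([A-]/[HA])
pH = 3.3 + log10(0.47)
pH = 2.9721

2.9721


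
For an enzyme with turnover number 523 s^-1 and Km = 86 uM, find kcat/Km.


Catalytic efficiency = kcat / Km
= 523 / 86
= 6.0814 uM^-1*s^-1

6.0814 uM^-1*s^-1


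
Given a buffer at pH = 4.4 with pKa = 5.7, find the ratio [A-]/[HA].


[A-]/[HA] = 10^(pH - pKa)
= 10^(4.4 - 5.7)
= 0.0501

0.0501


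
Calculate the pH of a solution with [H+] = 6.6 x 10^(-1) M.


pH = -log10([H+])
pH = -log10(6.6 x 10^(-1))
pH = 0.1805

0.1805


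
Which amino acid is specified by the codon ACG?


Standard genetic code lookup.
Codon ACG -> Thr

Thr


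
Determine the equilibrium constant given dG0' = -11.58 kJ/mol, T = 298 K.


Keq = exp(-dG0 * 1000 / (R * T))
Keq = exp(-(-11.58) * 1000 / (8.314 * 298))
Keq = 107.118

107.118


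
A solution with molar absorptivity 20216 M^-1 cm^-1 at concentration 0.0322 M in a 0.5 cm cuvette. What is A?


A = epsilon * c * l
A = 20216 * 0.0322 * 0.5
A = 325.4776

325.4776


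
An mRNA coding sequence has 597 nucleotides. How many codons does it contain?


codons = nucleotides / 3
codons = 597 / 3 = 199

199


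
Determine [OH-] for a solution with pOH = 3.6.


[OH-] = 10^(-pOH)
[OH-] = 10^(-3.6)
[OH-] = 2.512e-04 M

2.512e-04 M


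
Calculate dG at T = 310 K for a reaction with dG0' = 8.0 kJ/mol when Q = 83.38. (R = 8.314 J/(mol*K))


dG = dG0' + RT * ln(Q) / 1000
dG = 8.0 + 8.314 * 310 * ln(83.38) / 1000
dG = 19.4006 kJ/mol

19.4006 kJ/mol


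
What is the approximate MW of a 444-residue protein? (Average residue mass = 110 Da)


MW = n_residues * 110 Da
MW = 444 * 110
MW = 48840 Da

48840 Da


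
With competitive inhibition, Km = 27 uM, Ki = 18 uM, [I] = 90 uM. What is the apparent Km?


Km_app = Km * (1 + [I]/Ki)
Km_app = 27 * (1 + 90/18)
Km_app = 162.0 uM

162.0 uM


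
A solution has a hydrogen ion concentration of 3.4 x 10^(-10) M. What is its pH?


pH = -log10([H+])
pH = -log10(3.4 x 10^(-10))
pH = 9.4685

9.4685


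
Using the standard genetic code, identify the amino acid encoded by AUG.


Standard genetic code lookup.
Codon AUG -> Met (start)

Met (start)


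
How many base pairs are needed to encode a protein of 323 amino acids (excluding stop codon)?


Each amino acid = 1 codon = 3 bp
bp = 323 * 3 = 969 bp

969 bp


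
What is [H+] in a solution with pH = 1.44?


[H+] = 10^(-pH)
[H+] = 10^(-1.44)
[H+] = 0.0363 M

0.0363 M


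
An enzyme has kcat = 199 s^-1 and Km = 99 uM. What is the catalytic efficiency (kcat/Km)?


Catalytic efficiency = kcat / Km
= 199 / 99
= 2.0101 uM^-1*s^-1

2.0101 uM^-1*s^-1


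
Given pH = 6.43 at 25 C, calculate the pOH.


pOH = 14 - pH
pOH = 14 - 6.43
pOH = 7.57

7.57


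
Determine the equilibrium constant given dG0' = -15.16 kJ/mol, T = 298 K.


Keq = exp(-dG0 * 1000 / (R * T))
Keq = exp(-(-15.16) * 1000 / (8.314 * 298))
Keq = 454.3618

454.3618


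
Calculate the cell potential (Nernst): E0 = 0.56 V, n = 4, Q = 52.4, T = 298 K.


E = E0 - (RT/nF) * ln(Q)
E = 0.56 - (8.314 * 298 / (4 * 96485)) * ln(52.4)
E = 0.5346 V

0.5346 V


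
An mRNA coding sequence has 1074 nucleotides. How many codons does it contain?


codons = nucleotides / 3
codons = 1074 / 3 = 358

358


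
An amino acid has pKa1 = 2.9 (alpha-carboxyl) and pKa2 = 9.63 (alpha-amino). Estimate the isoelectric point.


pI = (pKa1 + pKa2) / 2
pI = (2.9 + 9.63) / 2
pI = 6.265

6.265


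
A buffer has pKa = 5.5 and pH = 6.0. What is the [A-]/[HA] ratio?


[A-]/[HA] = 10^(pH - pKa)
= 10^(6.0 - 5.5)
= 3.1623

3.1623


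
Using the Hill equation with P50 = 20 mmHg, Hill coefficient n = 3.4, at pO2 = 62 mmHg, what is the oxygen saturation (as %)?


Y = pO2^n / (P50^n + pO2^n)
Y = 62^3.4 / (20^3.4 + 62^3.4)
Y = 97.91%

97.91%


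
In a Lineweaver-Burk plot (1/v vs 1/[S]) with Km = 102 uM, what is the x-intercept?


x-intercept = -1/Km
= -1/102
= -0.0098 1/uM

-0.0098 1/uM


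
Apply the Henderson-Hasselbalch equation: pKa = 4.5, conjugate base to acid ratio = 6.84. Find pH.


pH = pKa + log10([A-]/[HA])
pH = 4.5 + log10(6.84)
pH = 5.3351

5.3351


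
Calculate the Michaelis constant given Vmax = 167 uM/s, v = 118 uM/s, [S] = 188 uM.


Km = [S] * (Vmax - v) / v
Km = 188 * (167 - 118) / 118
Km = 78.0678 uM

78.0678 uM


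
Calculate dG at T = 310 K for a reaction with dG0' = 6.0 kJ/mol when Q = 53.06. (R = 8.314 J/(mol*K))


dG = dG0' + RT * ln(Q) / 1000
dG = 6.0 + 8.314 * 310 * ln(53.06) / 1000
dG = 16.2357 kJ/mol

16.2357 kJ/mol


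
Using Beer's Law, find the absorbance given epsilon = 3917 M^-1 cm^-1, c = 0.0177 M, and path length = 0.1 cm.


A = epsilon * c * l
A = 3917 * 0.0177 * 0.1
A = 6.9331

6.9331


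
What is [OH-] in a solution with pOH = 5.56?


[OH-] = 10^(-pOH)
[OH-] = 10^(-5.56)
[OH-] = 2.754e-06 M

2.754e-06 M


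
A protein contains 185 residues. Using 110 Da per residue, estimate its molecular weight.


MW = n_residues * 110 Da
MW = 185 * 110
MW = 20350 Da

20350 Da


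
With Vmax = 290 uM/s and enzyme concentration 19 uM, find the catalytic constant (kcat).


kcat = Vmax / [E]t
kcat = 290 / 19
kcat = 15.2632 s^-1

15.2632 s^-1


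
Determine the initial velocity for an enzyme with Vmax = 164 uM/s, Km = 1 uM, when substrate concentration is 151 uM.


v = Vmax * [S] / (Km + [S])
v = 164 * 151 / (1 + 151)
v = 162.9211 uM/s

162.9211 uM/s


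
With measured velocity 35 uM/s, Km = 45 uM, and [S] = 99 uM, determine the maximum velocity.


Vmax = v * (Km + [S]) / [S]
Vmax = 35 * (45 + 99) / 99
Vmax = 50.9091 uM/s

50.9091 uM/s


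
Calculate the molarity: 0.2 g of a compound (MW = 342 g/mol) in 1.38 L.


C = (mass / MW) / volume
C = (0.2 / 342) / 1.38
C = 4.238e-04 M

4.238e-04 M


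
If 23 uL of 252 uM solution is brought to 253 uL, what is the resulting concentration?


C2 = C1 * V1 / V2
C2 = 252 * 23 / 253
C2 = 22.9091 uM

22.9091 uM


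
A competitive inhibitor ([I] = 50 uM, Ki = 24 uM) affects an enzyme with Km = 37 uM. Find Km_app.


Km_app = Km * (1 + [I]/Ki)
Km_app = 37 * (1 + 50/24)
Km_app = 114.0833 uM

114.0833 uM


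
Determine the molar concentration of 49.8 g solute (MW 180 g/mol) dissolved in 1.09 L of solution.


C = (mass / MW) / volume
C = (49.8 / 180) / 1.09
C = 0.2538 M

0.2538 M


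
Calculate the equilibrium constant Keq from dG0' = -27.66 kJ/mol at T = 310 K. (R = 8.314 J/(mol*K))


Keq = exp(-dG0 * 1000 / (R * T))
Keq = exp(-(-27.66) * 1000 / (8.314 * 310))
Keq = 45797.968

45797.968


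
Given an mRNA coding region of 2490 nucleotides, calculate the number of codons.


codons = nucleotides / 3
codons = 2490 / 3 = 830

830


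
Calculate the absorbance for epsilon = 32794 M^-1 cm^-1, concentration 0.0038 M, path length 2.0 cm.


A = epsilon * c * l
A = 32794 * 0.0038 * 2.0
A = 249.2344

249.2344


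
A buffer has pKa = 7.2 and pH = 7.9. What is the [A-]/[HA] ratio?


[A-]/[HA] = 10^(pH - pKa)
= 10^(7.9 - 7.2)
= 5.0119

5.0119


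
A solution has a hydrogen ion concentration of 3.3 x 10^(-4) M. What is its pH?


pH = -log10([H+])
pH = -log10(3.3 x 10^(-4))
pH = 3.4815

3.4815


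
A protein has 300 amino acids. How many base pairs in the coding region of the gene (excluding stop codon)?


Each amino acid = 1 codon = 3 bp
bp = 300 * 3 = 900 bp

900 bp


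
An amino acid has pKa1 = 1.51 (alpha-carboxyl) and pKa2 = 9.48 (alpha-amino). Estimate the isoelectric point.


pI = (pKa1 + pKa2) / 2
pI = (1.51 + 9.48) / 2
pI = 5.495

5.495


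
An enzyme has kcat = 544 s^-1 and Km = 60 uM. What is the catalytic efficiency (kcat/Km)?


Catalytic efficiency = kcat / Km
= 544 / 60
= 9.0667 uM^-1*s^-1

9.0667 uM^-1*s^-1


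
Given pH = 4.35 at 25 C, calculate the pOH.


pOH = 14 - pH
pOH = 14 - 4.35
pOH = 9.65

9.65


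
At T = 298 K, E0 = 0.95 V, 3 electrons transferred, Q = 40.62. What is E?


E = E0 - (RT/nF) * ln(Q)
E = 0.95 - (8.314 * 298 / (3 * 96485)) * ln(40.62)
E = 0.9183 V

0.9183 V


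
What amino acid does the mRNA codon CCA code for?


Standard genetic code lookup.
Codon CCA -> Pro

Pro


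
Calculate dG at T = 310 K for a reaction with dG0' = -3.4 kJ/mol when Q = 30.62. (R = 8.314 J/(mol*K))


dG = dG0' + RT * ln(Q) / 1000
dG = -3.4 + 8.314 * 310 * ln(30.62) / 1000
dG = 5.4188 kJ/mol

5.4188 kJ/mol


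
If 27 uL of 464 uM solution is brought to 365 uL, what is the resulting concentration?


C2 = C1 * V1 / V2
C2 = 464 * 27 / 365
C2 = 34.3233 uM

34.3233 uM


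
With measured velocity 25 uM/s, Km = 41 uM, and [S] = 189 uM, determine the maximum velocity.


Vmax = v * (Km + [S]) / [S]
Vmax = 25 * (41 + 189) / 189
Vmax = 30.4233 uM/s

30.4233 uM/s


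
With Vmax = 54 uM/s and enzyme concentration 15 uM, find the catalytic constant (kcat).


kcat = Vmax / [E]t
kcat = 54 / 15
kcat = 3.6 s^-1

3.6 s^-1


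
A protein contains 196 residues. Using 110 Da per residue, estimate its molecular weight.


MW = n_residues * 110 Da
MW = 196 * 110
MW = 21560 Da

21560 Da


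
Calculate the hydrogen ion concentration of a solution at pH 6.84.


[H+] = 10^(-pH)
[H+] = 10^(-6.84)
[H+] = 1.445e-07 M

1.445e-07 M


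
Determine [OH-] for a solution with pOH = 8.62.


[OH-] = 10^(-pOH)
[OH-] = 10^(-8.62)
[OH-] = 2.399e-09 M

2.399e-09 M


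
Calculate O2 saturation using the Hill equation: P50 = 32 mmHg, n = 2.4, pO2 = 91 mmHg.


Y = pO2^n / (P50^n + pO2^n)
Y = 91^2.4 / (32^2.4 + 91^2.4)
Y = 92.47%

92.47%


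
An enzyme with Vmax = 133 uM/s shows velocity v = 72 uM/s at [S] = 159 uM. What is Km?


Km = [S] * (Vmax - v) / v
Km = 159 * (133 - 72) / 72
Km = 134.7083 uM

134.7083 uM


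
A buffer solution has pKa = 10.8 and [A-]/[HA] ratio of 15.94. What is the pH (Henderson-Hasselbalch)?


pH = pKa + log10([A-]/[HA])
pH = 10.8 + log10(15.94)
pH = 12.0025

12.0025


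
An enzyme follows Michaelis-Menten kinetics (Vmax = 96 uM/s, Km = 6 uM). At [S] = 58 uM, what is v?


v = Vmax * [S] / (Km + [S])
v = 96 * 58 / (6 + 58)
v = 87.0 uM/s

87.0 uM/s


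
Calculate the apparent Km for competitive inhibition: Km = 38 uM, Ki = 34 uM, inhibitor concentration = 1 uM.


Km_app = Km * (1 + [I]/Ki)
Km_app = 38 * (1 + 1/34)
Km_app = 39.1176 uM

39.1176 uM


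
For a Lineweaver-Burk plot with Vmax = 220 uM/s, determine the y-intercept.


y-intercept = 1/Vmax
= 1/220
= 0.0045 s/uM

0.0045 s/uM


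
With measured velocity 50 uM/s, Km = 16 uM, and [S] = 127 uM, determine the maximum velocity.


Vmax = v * (Km + [S]) / [S]
Vmax = 50 * (16 + 127) / 127
Vmax = 56.2992 uM/s

56.2992 uM/s


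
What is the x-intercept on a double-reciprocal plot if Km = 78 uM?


x-intercept = -1/Km
= -1/78
= -0.0128 1/uM

-0.0128 1/uM


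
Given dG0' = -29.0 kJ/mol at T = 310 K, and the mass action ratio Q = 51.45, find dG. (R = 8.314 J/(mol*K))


dG = dG0' + RT * ln(Q) / 1000
dG = -29.0 + 8.314 * 310 * ln(51.45) / 1000
dG = -18.8437 kJ/mol

-18.8437 kJ/mol


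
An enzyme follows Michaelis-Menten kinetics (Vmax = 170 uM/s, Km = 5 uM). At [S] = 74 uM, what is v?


v = Vmax * [S] / (Km + [S])
v = 170 * 74 / (5 + 74)
v = 159.2405 uM/s

159.2405 uM/s


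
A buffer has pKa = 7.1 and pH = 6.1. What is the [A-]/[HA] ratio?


[A-]/[HA] = 10^(pH - pKa)
= 10^(6.1 - 7.1)
= 0.1

0.1


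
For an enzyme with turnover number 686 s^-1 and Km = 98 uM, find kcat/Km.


Catalytic efficiency = kcat / Km
= 686 / 98
= 7.0 uM^-1*s^-1

7.0 uM^-1*s^-1


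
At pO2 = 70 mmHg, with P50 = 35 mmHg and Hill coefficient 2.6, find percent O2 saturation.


Y = pO2^n / (P50^n + pO2^n)
Y = 70^2.6 / (35^2.6 + 70^2.6)
Y = 85.84%

85.84%


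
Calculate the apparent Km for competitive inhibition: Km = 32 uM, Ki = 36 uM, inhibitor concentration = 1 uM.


Km_app = Km * (1 + [I]/Ki)
Km_app = 32 * (1 + 1/36)
Km_app = 32.8889 uM

32.8889 uM


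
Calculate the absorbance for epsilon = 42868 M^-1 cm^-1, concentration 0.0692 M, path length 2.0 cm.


A = epsilon * c * l
A = 42868 * 0.0692 * 2.0
A = 5932.9312

5932.9312


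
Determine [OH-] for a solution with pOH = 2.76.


[OH-] = 10^(-pOH)
[OH-] = 10^(-2.76)
[OH-] = 0.0017 M

0.0017 M


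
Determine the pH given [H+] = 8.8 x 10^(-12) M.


pH = -log10([H+])
pH = -log10(8.8 x 10^(-12))
pH = 11.0555

11.0555


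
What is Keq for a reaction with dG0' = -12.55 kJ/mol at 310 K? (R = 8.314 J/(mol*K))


Keq = exp(-dG0 * 1000 / (R * T))
Keq = exp(-(-12.55) * 1000 / (8.314 * 310))
Keq = 130.2377

130.2377


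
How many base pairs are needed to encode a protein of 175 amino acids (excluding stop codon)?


Each amino acid = 1 codon = 3 bp
bp = 175 * 3 = 525 bp

525 bp


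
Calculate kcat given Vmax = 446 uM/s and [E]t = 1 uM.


kcat = Vmax / [E]t
kcat = 446 / 1
kcat = 446.0 s^-1

446.0 s^-1


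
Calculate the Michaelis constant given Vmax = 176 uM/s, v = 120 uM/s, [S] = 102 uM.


Km = [S] * (Vmax - v) / v
Km = 102 * (176 - 120) / 120
Km = 47.6 uM

47.6 uM


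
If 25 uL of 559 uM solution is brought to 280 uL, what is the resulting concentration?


C2 = C1 * V1 / V2
C2 = 559 * 25 / 280
C2 = 49.9107 uM

49.9107 uM


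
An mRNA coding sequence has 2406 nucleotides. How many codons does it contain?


codons = nucleotides / 3
codons = 2406 / 3 = 802

802


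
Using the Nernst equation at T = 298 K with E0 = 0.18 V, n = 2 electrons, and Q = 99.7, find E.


E = E0 - (RT/nF) * ln(Q)
E = 0.18 - (8.314 * 298 / (2 * 96485)) * ln(99.7)
E = 0.1209 V

0.1209 V


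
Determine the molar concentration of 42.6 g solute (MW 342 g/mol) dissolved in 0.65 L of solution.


C = (mass / MW) / volume
C = (42.6 / 342) / 0.65
C = 0.1916 M

0.1916 M


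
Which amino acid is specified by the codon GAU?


Standard genetic code lookup.
Codon GAU -> Asp

Asp


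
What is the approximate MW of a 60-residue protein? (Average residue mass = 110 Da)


MW = n_residues * 110 Da
MW = 60 * 110
MW = 6600 Da

6600 Da


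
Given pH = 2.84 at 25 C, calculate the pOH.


pOH = 14 - pH
pOH = 14 - 2.84
pOH = 11.16

11.16


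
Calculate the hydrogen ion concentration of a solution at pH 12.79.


[H+] = 10^(-pH)
[H+] = 10^(-12.79)
[H+] = 1.622e-13 M

1.622e-13 M


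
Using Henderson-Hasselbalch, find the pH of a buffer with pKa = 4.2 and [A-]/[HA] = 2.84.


pH = pKa + log10([A-]/[HA])
pH = 4.2 + log10(2.84)
pH = 4.6533

4.6533


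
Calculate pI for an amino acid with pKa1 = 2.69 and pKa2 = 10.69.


pI = (pKa1 + pKa2) / 2
pI = (2.69 + 10.69) / 2
pI = 6.69

6.69


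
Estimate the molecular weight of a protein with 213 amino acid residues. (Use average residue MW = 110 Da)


MW = n_residues * 110 Da
MW = 213 * 110
MW = 23430 Da

23430 Da


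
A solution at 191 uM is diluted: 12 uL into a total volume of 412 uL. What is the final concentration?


C2 = C1 * V1 / V2
C2 = 191 * 12 / 412
C2 = 5.5631 uM

5.5631 uM


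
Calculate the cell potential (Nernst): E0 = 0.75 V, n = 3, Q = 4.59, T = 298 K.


E = E0 - (RT/nF) * ln(Q)
E = 0.75 - (8.314 * 298 / (3 * 96485)) * ln(4.59)
E = 0.737 V

0.737 V


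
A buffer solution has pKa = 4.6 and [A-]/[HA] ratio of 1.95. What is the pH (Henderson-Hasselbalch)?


pH = pKa + log10([A-]/[HA])
pH = 4.6 + log10(1.95)
pH = 4.89

4.89


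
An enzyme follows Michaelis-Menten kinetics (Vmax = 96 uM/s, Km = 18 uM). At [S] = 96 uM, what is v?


v = Vmax * [S] / (Km + [S])
v = 96 * 96 / (18 + 96)
v = 80.8421 uM/s

80.8421 uM/s


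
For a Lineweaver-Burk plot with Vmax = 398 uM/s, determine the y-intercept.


y-intercept = 1/Vmax
= 1/398
= 0.0025 s/uM

0.0025 s/uM


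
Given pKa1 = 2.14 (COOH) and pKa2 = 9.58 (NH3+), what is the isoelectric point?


pI = (pKa1 + pKa2) / 2
pI = (2.14 + 9.58) / 2
pI = 5.86

5.86


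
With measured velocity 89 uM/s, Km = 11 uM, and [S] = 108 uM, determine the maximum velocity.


Vmax = v * (Km + [S]) / [S]
Vmax = 89 * (11 + 108) / 108
Vmax = 98.0648 uM/s

98.0648 uM/s


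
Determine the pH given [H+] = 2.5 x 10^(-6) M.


pH = -log10([H+])
pH = -log10(2.5 x 10^(-6))
pH = 5.6021

5.6021


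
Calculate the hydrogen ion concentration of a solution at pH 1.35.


[H+] = 10^(-pH)
[H+] = 10^(-1.35)
[H+] = 0.0447 M

0.0447 M


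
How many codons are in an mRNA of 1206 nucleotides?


codons = nucleotides / 3
codons = 1206 / 3 = 402

402


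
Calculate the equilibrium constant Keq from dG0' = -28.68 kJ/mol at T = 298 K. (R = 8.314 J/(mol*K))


Keq = exp(-dG0 * 1000 / (R * T))
Keq = exp(-(-28.68) * 1000 / (8.314 * 298))
Keq = 106494.5681

106494.5681


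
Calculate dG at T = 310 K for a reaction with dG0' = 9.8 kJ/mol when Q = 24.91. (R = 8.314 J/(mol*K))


dG = dG0' + RT * ln(Q) / 1000
dG = 9.8 + 8.314 * 310 * ln(24.91) / 1000
dG = 18.0868 kJ/mol

18.0868 kJ/mol


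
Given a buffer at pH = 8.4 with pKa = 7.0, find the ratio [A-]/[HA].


[A-]/[HA] = 10^(pH - pKa)
= 10^(8.4 - 7.0)
= 25.1189

25.1189


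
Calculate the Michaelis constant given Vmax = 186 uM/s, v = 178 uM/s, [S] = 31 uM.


Km = [S] * (Vmax - v) / v
Km = 31 * (186 - 178) / 178
Km = 1.3933 uM

1.3933 uM


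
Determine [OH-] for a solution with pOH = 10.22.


[OH-] = 10^(-pOH)
[OH-] = 10^(-10.22)
[OH-] = 6.026e-11 M

6.026e-11 M


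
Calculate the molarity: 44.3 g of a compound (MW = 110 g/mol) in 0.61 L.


C = (mass / MW) / volume
C = (44.3 / 110) / 0.61
C = 0.6602 M

0.6602 M


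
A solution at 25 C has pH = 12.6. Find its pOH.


pOH = 14 - pH
pOH = 14 - 12.6
pOH = 1.4

1.4


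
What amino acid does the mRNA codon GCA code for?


Standard genetic code lookup.
Codon GCA -> Ala

Ala


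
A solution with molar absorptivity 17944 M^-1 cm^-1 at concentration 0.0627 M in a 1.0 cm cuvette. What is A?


A = epsilon * c * l
A = 17944 * 0.0627 * 1.0
A = 1125.0888

1125.0888


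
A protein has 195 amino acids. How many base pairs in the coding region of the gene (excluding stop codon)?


Each amino acid = 1 codon = 3 bp
bp = 195 * 3 = 585 bp

585 bp


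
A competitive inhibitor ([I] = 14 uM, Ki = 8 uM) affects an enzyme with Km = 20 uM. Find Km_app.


Km_app = Km * (1 + [I]/Ki)
Km_app = 20 * (1 + 14/8)
Km_app = 55.0 uM

55.0 uM


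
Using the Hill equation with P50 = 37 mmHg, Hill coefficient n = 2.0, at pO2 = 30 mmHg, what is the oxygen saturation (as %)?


Y = pO2^n / (P50^n + pO2^n)
Y = 30^2.0 / (37^2.0 + 30^2.0)
Y = 39.67%

39.67%


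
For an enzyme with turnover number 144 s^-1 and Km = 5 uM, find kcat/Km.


Catalytic efficiency = kcat / Km
= 144 / 5
= 28.8 uM^-1*s^-1

28.8 uM^-1*s^-1


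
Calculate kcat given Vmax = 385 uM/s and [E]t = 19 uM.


kcat = Vmax / [E]t
kcat = 385 / 19
kcat = 20.2632 s^-1

20.2632 s^-1


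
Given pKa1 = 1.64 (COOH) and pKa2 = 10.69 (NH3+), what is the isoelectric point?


pI = (pKa1 + pKa2) / 2
pI = (1.64 + 10.69) / 2
pI = 6.165

6.165


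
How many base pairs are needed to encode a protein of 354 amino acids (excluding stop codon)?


Each amino acid = 1 codon = 3 bp
bp = 354 * 3 = 1062 bp

1062 bp


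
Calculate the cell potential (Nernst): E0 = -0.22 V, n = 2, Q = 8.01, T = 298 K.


E = E0 - (RT/nF) * ln(Q)
E = -0.22 - (8.314 * 298 / (2 * 96485)) * ln(8.01)
E = -0.2467 V

-0.2467 V


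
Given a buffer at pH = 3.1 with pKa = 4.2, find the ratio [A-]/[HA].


[A-]/[HA] = 10^(pH - pKa)
= 10^(3.1 - 4.2)
= 0.0794

0.0794


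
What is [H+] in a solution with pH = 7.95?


[H+] = 10^(-pH)
[H+] = 10^(-7.95)
[H+] = 1.122e-08 M

1.122e-08 M


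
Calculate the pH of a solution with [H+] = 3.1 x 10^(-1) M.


pH = -log10([H+])
pH = -log10(3.1 x 10^(-1))
pH = 0.5086

0.5086


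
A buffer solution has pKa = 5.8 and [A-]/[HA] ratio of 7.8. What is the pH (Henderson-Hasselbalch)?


pH = pKa + log10([A-]/[HA])
pH = 5.8 + log10(7.8)
pH = 6.6921

6.6921


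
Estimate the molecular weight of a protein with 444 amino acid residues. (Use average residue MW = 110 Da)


MW = n_residues * 110 Da
MW = 444 * 110
MW = 48840 Da

48840 Da


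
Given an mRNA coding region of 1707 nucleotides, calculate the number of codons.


codons = nucleotides / 3
codons = 1707 / 3 = 569

569


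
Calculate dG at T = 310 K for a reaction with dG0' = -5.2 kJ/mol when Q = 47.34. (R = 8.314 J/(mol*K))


dG = dG0' + RT * ln(Q) / 1000
dG = -5.2 + 8.314 * 310 * ln(47.34) / 1000
dG = 4.7417 kJ/mol

4.7417 kJ/mol
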